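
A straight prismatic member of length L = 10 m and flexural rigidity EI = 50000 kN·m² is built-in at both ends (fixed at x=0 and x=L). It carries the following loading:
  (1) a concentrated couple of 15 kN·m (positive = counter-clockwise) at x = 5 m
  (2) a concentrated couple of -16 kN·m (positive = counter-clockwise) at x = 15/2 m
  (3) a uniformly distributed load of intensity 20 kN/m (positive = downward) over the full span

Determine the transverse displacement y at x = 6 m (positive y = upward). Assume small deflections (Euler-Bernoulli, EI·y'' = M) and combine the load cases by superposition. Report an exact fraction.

y(6) = -561/62500 m

Load 1 — applied couple M₀=15 kN·m at a=5 m (b=L-a=5):
  y_1 = (R_Ax³/6 - M_Ax²/2 - M₀(x-a)²/2)/EI  [x>a] with R_A=9/4, M_A=15/4 = ((9/4)·6³/6 - (15/4)·6²/2 - 15·(6-5)²/2)/50000 = 3/25000 m
Load 2 — applied couple M₀=-16 kN·m at a=15/2 m (b=L-a=5/2):
  y_2 = (R_Ax³/6 - M_Ax²/2)/EI  [x≤a] with R_A=-9/5, M_A=-5 = ((-9/5)·6³/6 - (-5)·6²/2)/50000 = 63/125000 m
Load 3 — uniform load w=20 kN/m over full span:
  y_3 = -wx²(L-x)²/(24EI) = -20·6²·(10-6)²/(24·50000) = -6/625 m
Superposition: y = Σ y_i = -561/62500 m ≈ -0.008976 m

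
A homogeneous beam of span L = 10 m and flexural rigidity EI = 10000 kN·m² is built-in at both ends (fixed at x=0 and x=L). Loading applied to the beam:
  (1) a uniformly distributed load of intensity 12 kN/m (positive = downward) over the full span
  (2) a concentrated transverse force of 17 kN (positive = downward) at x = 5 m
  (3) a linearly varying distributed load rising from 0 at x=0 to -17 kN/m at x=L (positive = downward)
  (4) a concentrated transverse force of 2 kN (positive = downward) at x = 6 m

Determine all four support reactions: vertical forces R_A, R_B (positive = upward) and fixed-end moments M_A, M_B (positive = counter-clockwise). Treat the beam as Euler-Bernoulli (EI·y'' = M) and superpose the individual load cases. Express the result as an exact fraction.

R_A = 5463/125 kN, M_A = 19951/300 kN·m, R_B = 1287/125 kN, M_B = -3913/100 kN·m

Load 1 — uniform load w=12 kN/m over full span:
  R_A = wL/2 = 12·10/2 = 60 kN
  M_A = wL²/12 = 12·10²/12 = 100 kN·m
  R_B = wL/2 = 12·10/2 = 60 kN
  M_B = -wL²/12 = -12·10²/12 = -100 kN·m
Load 2 — point force P=17 kN at a=5 m (b=L-a=5):
  R_A = Pb²(3a+b)/L³ = 17·5²·(3·5+5)/10³ = 17/2 kN
  M_A = Pab²/L² = 17·5·5²/10² = 85/4 kN·m
  R_B = Pa²(a+3b)/L³ = 17·5²·(5+3·5)/10³ = 17/2 kN
  M_B = -Pa²b/L² = -17·5²·5/10² = -85/4 kN·m
Load 3 — triangular load w₀=-17 kN/m (0→w₀ over full span):
  R_A = 3w₀L/20 = 3·(-17)·10/20 = -51/2 kN
  M_A = w₀L²/30 = (-17)·10²/30 = -170/3 kN·m
  R_B = 7w₀L/20 = 7·(-17)·10/20 = -119/2 kN
  M_B = -w₀L²/20 = -(-17)·10²/20 = 85 kN·m
Load 4 — point force P=2 kN at a=6 m (b=L-a=4):
  R_A = Pb²(3a+b)/L³ = 2·4²·(3·6+4)/10³ = 88/125 kN
  M_A = Pab²/L² = 2·6·4²/10² = 48/25 kN·m
  R_B = Pa²(a+3b)/L³ = 2·6²·(6+3·4)/10³ = 162/125 kN
  M_B = -Pa²b/L² = -2·6²·4/10² = -72/25 kN·m
Superposition: R_A = 5463/125 kN, M_A = 19951/300 kN·m, R_B = 1287/125 kN, M_B = -3913/100 kN·m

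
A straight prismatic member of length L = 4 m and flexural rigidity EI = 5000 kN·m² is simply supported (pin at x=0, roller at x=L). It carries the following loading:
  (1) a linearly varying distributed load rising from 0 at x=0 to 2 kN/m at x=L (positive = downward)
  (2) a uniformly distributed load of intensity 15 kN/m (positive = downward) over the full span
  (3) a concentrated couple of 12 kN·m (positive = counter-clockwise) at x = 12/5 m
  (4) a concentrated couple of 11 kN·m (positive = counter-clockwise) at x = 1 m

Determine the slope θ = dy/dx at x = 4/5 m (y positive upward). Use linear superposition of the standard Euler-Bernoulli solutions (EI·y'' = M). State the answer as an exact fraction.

θ(4/5) = -1396309/225000000 rad

Load 1 — triangular load w₀=2 kN/m (0→w₀ over full span):
  θ_1 = -w₀(7L⁴-30L²x²+15x⁴)/(360LEI) = -2·(7·4⁴-30·4²·(4/5)²+15·(4/5)⁴)/(360·4·5000) = -1456/3515625 rad
Load 2 — uniform load w=15 kN/m over full span:
  θ_2 = -w(L³-6Lx²+4x³)/(24EI) = -15·(4³-6·4·(4/5)²+4·(4/5)³)/(24·5000) = -99/15625 rad
Load 3 — applied couple M₀=12 kN·m at a=12/5 m (b=L-a=8/5):
  θ_3 = (M₀x²/(2L)+C₁)/EI  [x≤a] with C₁=M₀(3b²-L²)/(6L)=-104/25 = (12·(4/5)²/(2·4)+(-104/25))/5000 = -2/3125 rad
Load 4 — applied couple M₀=11 kN·m at a=1 m (b=L-a=3):
  θ_4 = (M₀x²/(2L)+C₁)/EI  [x≤a] with C₁=M₀(3b²-L²)/(6L)=121/24 = (11·(4/5)²/(2·4)+(121/24))/5000 = 3553/3000000 rad
Superposition: θ = Σ θ_i = -1396309/225000000 rad ≈ -0.006206 rad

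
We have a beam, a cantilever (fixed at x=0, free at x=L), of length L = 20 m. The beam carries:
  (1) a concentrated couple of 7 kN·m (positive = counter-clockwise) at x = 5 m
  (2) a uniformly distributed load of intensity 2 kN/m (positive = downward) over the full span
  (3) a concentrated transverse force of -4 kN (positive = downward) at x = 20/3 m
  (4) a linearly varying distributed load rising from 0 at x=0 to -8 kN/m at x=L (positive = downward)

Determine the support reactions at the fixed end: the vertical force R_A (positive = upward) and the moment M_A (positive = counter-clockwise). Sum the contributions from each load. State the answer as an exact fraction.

Load 1 — applied couple M₀=7 kN·m at a=5 m (b=L-a=15):
  R_A = 0 kN
  M_A = -M₀ = -7 kN·m
Load 2 — uniform load w=2 kN/m over full span:
  R_A = wL = 2·20 = 40 kN
  M_A = wL²/2 = 2·20²/2 = 400 kN·m
Load 3 — point force P=-4 kN at a=20/3 m (b=L-a=40/3):
  R_A = P = (-4) = -4 kN
  M_A = Pa = (-4)·(20/3) = -80/3 kN·m
Load 4 — triangular load w₀=-8 kN/m (0→w₀ over full span):
  R_A = w₀L/2 = (-8)·20/2 = -80 kN
  M_A = w₀L²/3 = (-8)·20²/3 = -3200/3 kN·m
Superposition: R_A = -44 kN, M_A = -2101/3 kN·m

R_A = -44 kN, M_A = -2101/3 kN·m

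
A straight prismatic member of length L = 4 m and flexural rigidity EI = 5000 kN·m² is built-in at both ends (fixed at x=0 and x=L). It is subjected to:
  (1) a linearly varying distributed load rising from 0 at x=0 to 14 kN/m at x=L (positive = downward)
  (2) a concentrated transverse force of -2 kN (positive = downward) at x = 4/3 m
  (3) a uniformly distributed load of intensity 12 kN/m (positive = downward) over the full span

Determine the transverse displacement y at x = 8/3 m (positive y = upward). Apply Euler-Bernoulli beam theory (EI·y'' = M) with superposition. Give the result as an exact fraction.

y(8/3) = -13576/6834375 m

Load 1 — triangular load w₀=14 kN/m (0→w₀ over full span):
  y_1 = -w₀x²(L-x)²(x+2L)/(120LEI) = -14·(8/3)²·(4-(8/3))²·((8/3)+2·4)/(120·4·5000) = -1792/2278125 m
Load 2 — point force P=-2 kN at a=4/3 m (b=L-a=8/3):
  y_2 = -Pa²(L-x)²(3bL-(3b+a)(L-x))/(6L³EI)  [x>a] = -(-2)·(4/3)²·(4-(8/3))²·(3·(8/3)·4-(3·(8/3)+(4/3))·(4-(8/3)))/(6·4³·5000) = 88/1366875 m
Load 3 — uniform load w=12 kN/m over full span:
  y_3 = -wx²(L-x)²/(24EI) = -12·(8/3)²·(4-(8/3))²/(24·5000) = -64/50625 m
Superposition: y = Σ y_i = -13576/6834375 m ≈ -0.001986 m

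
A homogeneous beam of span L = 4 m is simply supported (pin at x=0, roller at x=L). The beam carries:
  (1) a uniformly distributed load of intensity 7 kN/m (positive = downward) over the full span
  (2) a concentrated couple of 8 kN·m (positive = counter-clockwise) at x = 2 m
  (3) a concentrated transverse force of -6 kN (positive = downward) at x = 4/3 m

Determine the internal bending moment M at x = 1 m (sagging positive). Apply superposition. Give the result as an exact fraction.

Load 1 — uniform load w=7 kN/m over full span:
  M_1 = wx(L-x)/2 = 7·1·(4-1)/2 = 21/2 kN·m
Load 2 — applied couple M₀=8 kN·m at a=2 m (b=L-a=2):
  M_2 = M₀x/L  [x≤a] = 8·1/4 = 2 kN·m
Load 3 — point force P=-6 kN at a=4/3 m (b=L-a=8/3):
  M_3 = Pbx/L  [x≤a] = (-6)·(8/3)·1/4 = -4 kN·m
Superposition: M = Σ M_i = 17/2 kN·m ≈ 8.500000 kN·m

M(1) = 17/2 kN·m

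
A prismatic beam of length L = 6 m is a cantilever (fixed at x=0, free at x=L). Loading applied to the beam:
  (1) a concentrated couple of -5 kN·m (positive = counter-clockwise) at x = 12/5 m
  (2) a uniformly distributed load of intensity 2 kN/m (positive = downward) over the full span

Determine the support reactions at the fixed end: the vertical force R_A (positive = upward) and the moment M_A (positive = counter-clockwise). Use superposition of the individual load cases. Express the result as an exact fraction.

R_A = 12 kN, M_A = 41 kN·m

Load 1 — applied couple M₀=-5 kN·m at a=12/5 m (b=L-a=18/5):
  R_A = 0 kN
  M_A = -M₀ = -(-5) = 5 kN·m
Load 2 — uniform load w=2 kN/m over full span:
  R_A = wL = 2·6 = 12 kN
  M_A = wL²/2 = 2·6²/2 = 36 kN·m
Superposition: R_A = 12 kN, M_A = 41 kN·m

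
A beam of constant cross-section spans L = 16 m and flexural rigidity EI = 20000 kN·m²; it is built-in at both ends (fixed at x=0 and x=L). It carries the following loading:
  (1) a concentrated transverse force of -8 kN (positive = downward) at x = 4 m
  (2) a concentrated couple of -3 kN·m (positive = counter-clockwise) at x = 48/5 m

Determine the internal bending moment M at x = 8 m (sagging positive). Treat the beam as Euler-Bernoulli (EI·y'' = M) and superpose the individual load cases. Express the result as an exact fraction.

M(8) = -26/5 kN·m

Load 1 — point force P=-8 kN at a=4 m (b=L-a=12):
  M_1 = Pa²(a+3b)(L-x)/L³ - Pa²b/L²  [x>a] = (-8)·4²·(4+3·12)·(16-8)/16³ - (-8)·4²·12/16² = -4 kN·m
Load 2 — applied couple M₀=-3 kN·m at a=48/5 m (b=L-a=32/5):
  M_2 = R_Ax - M_A  [x≤a] with R_A=-27/100, M_A=-24/25 = (-27/100)·8 - (-24/25) = -6/5 kN·m
Superposition: M = Σ M_i = -26/5 kN·m ≈ -5.200000 kN·m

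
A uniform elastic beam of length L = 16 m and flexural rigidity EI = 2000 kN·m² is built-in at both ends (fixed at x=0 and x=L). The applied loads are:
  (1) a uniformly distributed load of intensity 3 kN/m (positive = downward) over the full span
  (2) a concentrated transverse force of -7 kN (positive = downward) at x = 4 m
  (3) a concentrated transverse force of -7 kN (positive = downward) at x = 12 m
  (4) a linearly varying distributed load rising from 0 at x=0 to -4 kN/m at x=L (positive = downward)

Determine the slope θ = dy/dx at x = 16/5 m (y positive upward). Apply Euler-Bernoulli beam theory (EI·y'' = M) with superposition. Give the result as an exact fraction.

θ(16/5) = -677/234375 rad

Load 1 — uniform load w=3 kN/m over full span:
  θ_1 = -wx(L-x)(L-2x)/(12EI) = -3·(16/5)·(16-(16/5))·(16-2·(16/5))/(12·2000) = -768/15625 rad
Load 2 — point force P=-7 kN at a=4 m (b=L-a=12):
  θ_2 = -Pb²x(2aL-(3a+b)x)/(2L³EI)  [x≤a] = -(-7)·12²·(16/5)·(2·4·16-(3·4+12)·(16/5))/(2·16³·2000) = 63/6250 rad
Load 3 — point force P=-7 kN at a=12 m (b=L-a=4):
  θ_3 = -Pb²x(2aL-(3a+b)x)/(2L³EI)  [x≤a] = -(-7)·4²·(16/5)·(2·12·16-(3·12+4)·(16/5))/(2·16³·2000) = 7/1250 rad
Load 4 — triangular load w₀=-4 kN/m (0→w₀ over full span):
  θ_4 = -w₀(2x(L-x)(L-2x)(x+2L)+x²(L-x)²)/(120LEI) = -(-4)·(2·(16/5)·(16-(16/5))·(16-2·(16/5))·((16/5)+2·16)+(16/5)²·(16-(16/5))²)/(120·16·2000) = 7168/234375 rad
Superposition: θ = Σ θ_i = -677/234375 rad ≈ -0.002889 rad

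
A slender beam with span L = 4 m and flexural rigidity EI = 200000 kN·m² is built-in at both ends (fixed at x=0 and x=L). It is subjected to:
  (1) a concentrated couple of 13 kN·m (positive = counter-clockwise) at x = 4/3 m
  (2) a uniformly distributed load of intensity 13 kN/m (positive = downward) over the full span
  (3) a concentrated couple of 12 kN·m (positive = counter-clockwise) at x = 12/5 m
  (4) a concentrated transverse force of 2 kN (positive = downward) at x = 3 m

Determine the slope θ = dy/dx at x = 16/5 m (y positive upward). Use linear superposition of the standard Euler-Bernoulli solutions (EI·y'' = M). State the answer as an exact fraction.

θ(16/5) = 3229/125000000 rad

Load 1 — applied couple M₀=13 kN·m at a=4/3 m (b=L-a=8/3):
  θ_1 = (R_Ax²/2 - M_Ax - M₀(x-a))/EI  [x>a] with R_A=13/3, M_A=0 = ((13/3)·(16/5)²/2 - 0·(16/5) - 13·((16/5)-(4/3)))/200000 = -13/1250000 rad
Load 2 — uniform load w=13 kN/m over full span:
  θ_2 = -wx(L-x)(L-2x)/(12EI) = -13·(16/5)·(4-(16/5))·(4-2·(16/5))/(12·200000) = 13/390625 rad
Load 3 — applied couple M₀=12 kN·m at a=12/5 m (b=L-a=8/5):
  θ_3 = (R_Ax²/2 - M_Ax - M₀(x-a))/EI  [x>a] with R_A=108/25, M_A=96/25 = ((108/25)·(16/5)²/2 - (96/25)·(16/5) - 12·((16/5)-(12/5)))/200000 = 9/7812500 rad
Load 4 — point force P=2 kN at a=3 m (b=L-a=1):
  θ_4 = Pa²(L-x)(2bL-(3b+a)(L-x))/(2L³EI)  [x>a] = 2·3²·(4-(16/5))·(2·1·4-(3·1+3)·(4-(16/5)))/(2·4³·200000) = 9/5000000 rad
Superposition: θ = Σ θ_i = 3229/125000000 rad ≈ 0.000026 rad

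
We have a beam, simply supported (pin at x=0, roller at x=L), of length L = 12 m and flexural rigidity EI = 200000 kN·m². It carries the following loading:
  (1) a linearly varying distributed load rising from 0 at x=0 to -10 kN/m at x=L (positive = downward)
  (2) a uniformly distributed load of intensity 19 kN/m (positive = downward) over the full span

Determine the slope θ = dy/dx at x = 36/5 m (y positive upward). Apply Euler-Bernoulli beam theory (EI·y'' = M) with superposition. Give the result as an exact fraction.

Load 1 — triangular load w₀=-10 kN/m (0→w₀ over full span):
  θ_1 = -w₀(7L⁴-30L²x²+15x⁴)/(360LEI) = -(-10)·(7·12⁴-30·12²·(36/5)²+15·(36/5)⁴)/(360·12·200000) = -174/390625 rad
Load 2 — uniform load w=19 kN/m over full span:
  θ_2 = -w(L³-6Lx²+4x³)/(24EI) = -19·(12³-6·12·(36/5)²+4·(36/5)³)/(24·200000) = 6327/3125000 rad
Superposition: θ = Σ θ_i = 987/625000 rad ≈ 0.001579 rad

θ(36/5) = 987/625000 rad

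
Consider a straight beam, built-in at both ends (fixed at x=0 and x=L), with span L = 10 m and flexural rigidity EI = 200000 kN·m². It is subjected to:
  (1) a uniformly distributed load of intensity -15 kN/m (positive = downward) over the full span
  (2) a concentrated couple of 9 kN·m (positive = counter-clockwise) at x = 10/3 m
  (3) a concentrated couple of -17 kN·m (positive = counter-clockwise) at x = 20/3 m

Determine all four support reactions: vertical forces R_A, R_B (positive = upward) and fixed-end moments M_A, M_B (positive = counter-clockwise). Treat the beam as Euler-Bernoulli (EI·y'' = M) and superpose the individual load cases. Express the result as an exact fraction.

R_A = -1141/15 kN, M_A = -392/3 kN·m, R_B = -1109/15 kN, M_B = 128 kN·m

Load 1 — uniform load w=-15 kN/m over full span:
  R_A = wL/2 = (-15)·10/2 = -75 kN
  M_A = wL²/12 = (-15)·10²/12 = -125 kN·m
  R_B = wL/2 = (-15)·10/2 = -75 kN
  M_B = -wL²/12 = -(-15)·10²/12 = 125 kN·m
Load 2 — applied couple M₀=9 kN·m at a=10/3 m (b=L-a=20/3):
  R_A = 6M₀ab/L³ = 6·9·(10/3)·(20/3)/10³ = 6/5 kN
  M_A = M₀b(2a-b)/L² = 9·(20/3)·(2·(10/3)-(20/3))/10² = 0 kN·m
  R_B = -6M₀ab/L³ = -6·9·(10/3)·(20/3)/10³ = -6/5 kN
  M_B = M₀a(2b-a)/L² = 9·(10/3)·(2·(20/3)-(10/3))/10² = 3 kN·m
Load 3 — applied couple M₀=-17 kN·m at a=20/3 m (b=L-a=10/3):
  R_A = 6M₀ab/L³ = 6·(-17)·(20/3)·(10/3)/10³ = -34/15 kN
  M_A = M₀b(2a-b)/L² = (-17)·(10/3)·(2·(20/3)-(10/3))/10² = -17/3 kN·m
  R_B = -6M₀ab/L³ = -6·(-17)·(20/3)·(10/3)/10³ = 34/15 kN
  M_B = M₀a(2b-a)/L² = (-17)·(20/3)·(2·(10/3)-(20/3))/10² = 0 kN·m
Superposition: R_A = -1141/15 kN, M_A = -392/3 kN·m, R_B = -1109/15 kN, M_B = 128 kN·m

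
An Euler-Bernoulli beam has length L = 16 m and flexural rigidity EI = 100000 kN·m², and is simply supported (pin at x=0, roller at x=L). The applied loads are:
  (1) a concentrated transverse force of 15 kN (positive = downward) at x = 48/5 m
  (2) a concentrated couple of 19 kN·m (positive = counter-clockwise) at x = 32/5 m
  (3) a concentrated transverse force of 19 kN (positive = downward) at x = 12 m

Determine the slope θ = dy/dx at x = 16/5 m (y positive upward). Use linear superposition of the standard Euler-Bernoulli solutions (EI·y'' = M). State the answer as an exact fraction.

Load 1 — point force P=15 kN at a=48/5 m (b=L-a=32/5):
  θ_1 = -Pb(L²-b²-3x²)/(6LEI)  [x≤a] = -15·(32/5)·(16²-(32/5)²-3·(16/5)²)/(6·16·100000) = -144/78125 rad
Load 2 — applied couple M₀=19 kN·m at a=32/5 m (b=L-a=48/5):
  θ_2 = (M₀x²/(2L)+C₁)/EI  [x≤a] with C₁=M₀(3b²-L²)/(6L)=304/75 = (19·(16/5)²/(2·16)+(304/75))/100000 = 19/187500 rad
Load 3 — point force P=19 kN at a=12 m (b=L-a=4):
  θ_3 = -Pb(L²-b²-3x²)/(6LEI)  [x≤a] = -19·4·(16²-4²-3·(16/5)²)/(6·16·100000) = -2071/1250000 rad
Superposition: θ = Σ θ_i = -2549/750000 rad ≈ -0.003399 rad

θ(16/5) = -2549/750000 rad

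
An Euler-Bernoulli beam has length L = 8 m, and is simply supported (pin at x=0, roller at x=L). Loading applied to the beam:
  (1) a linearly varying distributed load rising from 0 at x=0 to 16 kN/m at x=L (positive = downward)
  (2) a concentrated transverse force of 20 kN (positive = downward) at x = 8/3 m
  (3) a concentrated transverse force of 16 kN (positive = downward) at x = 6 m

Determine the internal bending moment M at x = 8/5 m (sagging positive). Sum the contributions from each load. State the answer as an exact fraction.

Load 1 — triangular load w₀=16 kN/m (0→w₀ over full span):
  M_1 = w₀Lx/6 - w₀x³/(6L) = 16·8·(8/5)/6 - 16·(8/5)³/(6·8) = 4096/125 kN·m
Load 2 — point force P=20 kN at a=8/3 m (b=L-a=16/3):
  M_2 = Pbx/L  [x≤a] = 20·(16/3)·(8/5)/8 = 64/3 kN·m
Load 3 — point force P=16 kN at a=6 m (b=L-a=2):
  M_3 = Pbx/L  [x≤a] = 16·2·(8/5)/8 = 32/5 kN·m
Superposition: M = Σ M_i = 22688/375 kN·m ≈ 60.501333 kN·m

M(8/5) = 22688/375 kN·m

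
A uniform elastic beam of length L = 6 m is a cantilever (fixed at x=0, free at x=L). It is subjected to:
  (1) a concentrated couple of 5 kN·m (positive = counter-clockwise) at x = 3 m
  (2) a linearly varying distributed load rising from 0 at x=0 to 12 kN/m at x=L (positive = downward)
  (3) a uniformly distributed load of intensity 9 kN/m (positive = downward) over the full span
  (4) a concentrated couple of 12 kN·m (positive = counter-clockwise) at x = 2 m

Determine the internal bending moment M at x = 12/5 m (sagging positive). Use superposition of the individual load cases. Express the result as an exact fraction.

M(12/5) = -14441/125 kN·m

Load 1 — applied couple M₀=5 kN·m at a=3 m (b=L-a=3):
  M_1 = M₀  [x≤a] = 5 = 5 kN·m
Load 2 — triangular load w₀=12 kN/m (0→w₀ over full span):
  M_2 = w₀Lx/2 - w₀L²/3 - w₀x³/(6L) = 12·6·(12/5)/2 - 12·6²/3 - 12·(12/5)³/(6·6) = -7776/125 kN·m
Load 3 — uniform load w=9 kN/m over full span:
  M_3 = -w(L-x)²/2 = -9·(6-(12/5))²/2 = -1458/25 kN·m
Load 4 — applied couple M₀=12 kN·m at a=2 m (b=L-a=4):
  M_4 = 0  [x>a] = 0 kN·m
Superposition: M = Σ M_i = -14441/125 kN·m ≈ -115.528000 kN·m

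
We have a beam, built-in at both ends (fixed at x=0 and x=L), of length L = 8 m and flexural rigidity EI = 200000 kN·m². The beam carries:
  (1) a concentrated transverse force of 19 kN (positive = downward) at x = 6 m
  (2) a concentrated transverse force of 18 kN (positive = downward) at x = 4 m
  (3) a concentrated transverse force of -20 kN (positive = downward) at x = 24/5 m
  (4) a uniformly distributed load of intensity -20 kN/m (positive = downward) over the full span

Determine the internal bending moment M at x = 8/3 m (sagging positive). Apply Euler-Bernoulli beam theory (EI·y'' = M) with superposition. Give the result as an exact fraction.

M(8/3) = -57919/1800 kN·m

Load 1 — point force P=19 kN at a=6 m (b=L-a=2):
  M_1 = Pb²(3a+b)x/L³ - Pab²/L²  [x≤a] = 19·2²·(3·6+2)·(8/3)/8³ - 19·6·2²/8² = 19/24 kN·m
Load 2 — point force P=18 kN at a=4 m (b=L-a=4):
  M_2 = Pb²(3a+b)x/L³ - Pab²/L²  [x≤a] = 18·4²·(3·4+4)·(8/3)/8³ - 18·4·4²/8² = 6 kN·m
Load 3 — point force P=-20 kN at a=24/5 m (b=L-a=16/5):
  M_3 = Pb²(3a+b)x/L³ - Pab²/L²  [x≤a] = (-20)·(16/5)²·(3·(24/5)+(16/5))·(8/3)/8³ - (-20)·(24/5)·(16/5)²/8² = -256/75 kN·m
Load 4 — uniform load w=-20 kN/m over full span:
  M_4 = wLx/2 - wL²/12 - wx²/2 = (-20)·8·(8/3)/2 - (-20)·8²/12 - (-20)·(8/3)²/2 = -320/9 kN·m
Superposition: M = Σ M_i = -57919/1800 kN·m ≈ -32.177222 kN·m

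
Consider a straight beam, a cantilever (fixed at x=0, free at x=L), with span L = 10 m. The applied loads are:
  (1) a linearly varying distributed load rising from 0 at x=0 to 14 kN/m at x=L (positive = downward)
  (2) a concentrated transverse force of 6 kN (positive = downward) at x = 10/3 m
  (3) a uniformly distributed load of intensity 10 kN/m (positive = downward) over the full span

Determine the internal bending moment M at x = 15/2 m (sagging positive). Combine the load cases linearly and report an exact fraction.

Load 1 — triangular load w₀=14 kN/m (0→w₀ over full span):
  M_1 = w₀Lx/2 - w₀L²/3 - w₀x³/(6L) = 14·10·(15/2)/2 - 14·10²/3 - 14·(15/2)³/(6·10) = -1925/48 kN·m
Load 2 — point force P=6 kN at a=10/3 m (b=L-a=20/3):
  M_2 = 0  [x>a] = 0 kN·m
Load 3 — uniform load w=10 kN/m over full span:
  M_3 = -w(L-x)²/2 = -10·(10-(15/2))²/2 = -125/4 kN·m
Superposition: M = Σ M_i = -3425/48 kN·m ≈ -71.354167 kN·m

M(15/2) = -3425/48 kN·m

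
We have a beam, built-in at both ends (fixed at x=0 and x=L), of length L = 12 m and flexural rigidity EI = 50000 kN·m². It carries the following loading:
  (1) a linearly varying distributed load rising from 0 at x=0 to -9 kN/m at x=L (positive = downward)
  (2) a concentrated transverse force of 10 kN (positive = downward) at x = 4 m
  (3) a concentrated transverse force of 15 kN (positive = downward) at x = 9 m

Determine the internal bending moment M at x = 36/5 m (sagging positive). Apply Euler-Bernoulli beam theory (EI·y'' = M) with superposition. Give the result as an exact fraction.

M(36/5) = -266237/18000 kN·m

Load 1 — triangular load w₀=-9 kN/m (0→w₀ over full span):
  M_1 = 3w₀Lx/20 - w₀L²/30 - w₀x³/(6L) = 3·(-9)·12·(36/5)/20 - (-9)·12²/30 - (-9)·(36/5)³/(6·12) = -3348/125 kN·m
Load 2 — point force P=10 kN at a=4 m (b=L-a=8):
  M_2 = Pa²(a+3b)(L-x)/L³ - Pa²b/L²  [x>a] = 10·4²·(4+3·8)·(12-(36/5))/12³ - 10·4²·8/12² = 32/9 kN·m
Load 3 — point force P=15 kN at a=9 m (b=L-a=3):
  M_3 = Pb²(3a+b)x/L³ - Pab²/L²  [x≤a] = 15·3²·(3·9+3)·(36/5)/12³ - 15·9·3²/12² = 135/16 kN·m
Superposition: M = Σ M_i = -266237/18000 kN·m ≈ -14.790944 kN·m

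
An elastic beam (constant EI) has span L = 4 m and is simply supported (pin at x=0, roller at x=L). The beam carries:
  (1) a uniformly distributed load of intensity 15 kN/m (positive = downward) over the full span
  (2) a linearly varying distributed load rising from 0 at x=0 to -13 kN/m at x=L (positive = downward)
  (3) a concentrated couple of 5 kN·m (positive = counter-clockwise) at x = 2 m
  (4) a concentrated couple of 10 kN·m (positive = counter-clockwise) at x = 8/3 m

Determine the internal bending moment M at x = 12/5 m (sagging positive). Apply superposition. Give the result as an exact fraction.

M(12/5) = 2436/125 kN·m

Load 1 — uniform load w=15 kN/m over full span:
  M_1 = wx(L-x)/2 = 15·(12/5)·(4-(12/5))/2 = 144/5 kN·m
Load 2 — triangular load w₀=-13 kN/m (0→w₀ over full span):
  M_2 = w₀Lx/6 - w₀x³/(6L) = (-13)·4·(12/5)/6 - (-13)·(12/5)³/(6·4) = -1664/125 kN·m
Load 3 — applied couple M₀=5 kN·m at a=2 m (b=L-a=2):
  M_3 = M₀x/L - M₀  [x>a] = 5·(12/5)/4 - 5 = -2 kN·m
Load 4 — applied couple M₀=10 kN·m at a=8/3 m (b=L-a=4/3):
  M_4 = M₀x/L  [x≤a] = 10·(12/5)/4 = 6 kN·m
Superposition: M = Σ M_i = 2436/125 kN·m ≈ 19.488000 kN·m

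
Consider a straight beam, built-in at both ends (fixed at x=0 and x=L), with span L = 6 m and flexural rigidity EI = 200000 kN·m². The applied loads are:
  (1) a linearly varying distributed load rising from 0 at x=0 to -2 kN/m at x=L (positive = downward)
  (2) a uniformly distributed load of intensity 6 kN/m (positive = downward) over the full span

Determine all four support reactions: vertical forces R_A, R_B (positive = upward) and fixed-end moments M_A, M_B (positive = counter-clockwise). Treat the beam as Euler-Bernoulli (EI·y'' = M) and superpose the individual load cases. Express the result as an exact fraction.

Load 1 — triangular load w₀=-2 kN/m (0→w₀ over full span):
  R_A = 3w₀L/20 = 3·(-2)·6/20 = -9/5 kN
  M_A = w₀L²/30 = (-2)·6²/30 = -12/5 kN·m
  R_B = 7w₀L/20 = 7·(-2)·6/20 = -21/5 kN
  M_B = -w₀L²/20 = -(-2)·6²/20 = 18/5 kN·m
Load 2 — uniform load w=6 kN/m over full span:
  R_A = wL/2 = 6·6/2 = 18 kN
  M_A = wL²/12 = 6·6²/12 = 18 kN·m
  R_B = wL/2 = 6·6/2 = 18 kN
  M_B = -wL²/12 = -6·6²/12 = -18 kN·m
Superposition: R_A = 81/5 kN, M_A = 78/5 kN·m, R_B = 69/5 kN, M_B = -72/5 kN·m

R_A = 81/5 kN, M_A = 78/5 kN·m, R_B = 69/5 kN, M_B = -72/5 kN·m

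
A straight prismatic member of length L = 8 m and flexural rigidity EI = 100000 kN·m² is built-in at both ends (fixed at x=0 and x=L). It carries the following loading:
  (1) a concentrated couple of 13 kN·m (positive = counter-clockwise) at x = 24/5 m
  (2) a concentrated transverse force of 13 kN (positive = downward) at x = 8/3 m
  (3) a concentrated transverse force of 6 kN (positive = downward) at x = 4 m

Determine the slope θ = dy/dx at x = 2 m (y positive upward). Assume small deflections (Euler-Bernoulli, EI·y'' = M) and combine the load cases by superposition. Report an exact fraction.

θ(2) = -4769/22500000 rad

Load 1 — applied couple M₀=13 kN·m at a=24/5 m (b=L-a=16/5):
  θ_1 = (R_Ax²/2 - M_Ax)/EI  [x≤a] with R_A=117/50, M_A=104/25 = ((117/50)·2²/2 - (104/25)·2)/100000 = -91/2500000 rad
Load 2 — point force P=13 kN at a=8/3 m (b=L-a=16/3):
  θ_2 = -Pb²x(2aL-(3a+b)x)/(2L³EI)  [x≤a] = -13·(16/3)²·2·(2·(8/3)·8-(3·(8/3)+(16/3))·2)/(2·8³·100000) = -13/112500 rad
Load 3 — point force P=6 kN at a=4 m (b=L-a=4):
  θ_3 = -Pb²x(2aL-(3a+b)x)/(2L³EI)  [x≤a] = -6·4²·2·(2·4·8-(3·4+4)·2)/(2·8³·100000) = -3/50000 rad
Superposition: θ = Σ θ_i = -4769/22500000 rad ≈ -0.000212 rad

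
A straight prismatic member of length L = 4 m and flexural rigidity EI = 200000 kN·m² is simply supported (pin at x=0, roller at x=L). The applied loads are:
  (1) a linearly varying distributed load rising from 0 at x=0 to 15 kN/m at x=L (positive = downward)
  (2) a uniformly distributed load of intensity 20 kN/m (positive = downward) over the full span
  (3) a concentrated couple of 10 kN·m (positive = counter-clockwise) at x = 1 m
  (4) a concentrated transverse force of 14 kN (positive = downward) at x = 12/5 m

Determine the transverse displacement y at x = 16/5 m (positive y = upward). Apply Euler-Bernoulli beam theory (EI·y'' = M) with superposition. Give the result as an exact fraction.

y(16/5) = -579679/1875000000 m

Load 1 — triangular load w₀=15 kN/m (0→w₀ over full span):
  y_1 = -w₀x(7L⁴-10L²x²+3x⁴)/(360LEI) = -15·(16/5)·(7·4⁴-10·4²·(16/5)²+3·(16/5)⁴)/(360·4·200000) = -762/9765625 m
Load 2 — uniform load w=20 kN/m over full span:
  y_2 = -wx(L³-2Lx²+x³)/(24EI) = -20·(16/5)·(4³-2·4·(16/5)²+(16/5)³)/(24·200000) = -232/1171875 m
Load 3 — applied couple M₀=10 kN·m at a=1 m (b=L-a=3):
  y_3 = (M₀x³/(6L)-M₀(x-a)²/2+C₁x)/EI  [x>a] with C₁=M₀(3b²-L²)/(6L)=55/12 = (10·(16/5)³/(6·4)-10·((16/5)-1)²/2+(55/12)·(16/5))/200000 = 103/5000000 m
Load 4 — point force P=14 kN at a=12/5 m (b=L-a=8/5):
  y_4 = -Pa(L-x)(2Lx-a²-x²)/(6LEI)  [x>a] = -14·(12/5)·(4-(16/5))·(2·4·(16/5)-(12/5)²-(16/5)²)/(6·4·200000) = -21/390625 m
Superposition: y = Σ y_i = -579679/1875000000 m ≈ -0.000309 m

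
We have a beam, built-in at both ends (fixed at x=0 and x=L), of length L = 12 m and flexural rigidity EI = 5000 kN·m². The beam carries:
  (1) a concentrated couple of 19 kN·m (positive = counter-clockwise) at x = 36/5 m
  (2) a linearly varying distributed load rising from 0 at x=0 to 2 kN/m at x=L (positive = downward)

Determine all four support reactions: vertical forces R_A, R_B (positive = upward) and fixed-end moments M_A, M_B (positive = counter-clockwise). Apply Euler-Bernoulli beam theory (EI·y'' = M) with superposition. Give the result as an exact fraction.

R_A = 147/25 kN, M_A = 392/25 kN·m, R_B = 153/25 kN, M_B = -303/25 kN·m

Load 1 — applied couple M₀=19 kN·m at a=36/5 m (b=L-a=24/5):
  R_A = 6M₀ab/L³ = 6·19·(36/5)·(24/5)/12³ = 57/25 kN
  M_A = M₀b(2a-b)/L² = 19·(24/5)·(2·(36/5)-(24/5))/12² = 152/25 kN·m
  R_B = -6M₀ab/L³ = -6·19·(36/5)·(24/5)/12³ = -57/25 kN
  M_B = M₀a(2b-a)/L² = 19·(36/5)·(2·(24/5)-(36/5))/12² = 57/25 kN·m
Load 2 — triangular load w₀=2 kN/m (0→w₀ over full span):
  R_A = 3w₀L/20 = 3·2·12/20 = 18/5 kN
  M_A = w₀L²/30 = 2·12²/30 = 48/5 kN·m
  R_B = 7w₀L/20 = 7·2·12/20 = 42/5 kN
  M_B = -w₀L²/20 = -2·12²/20 = -72/5 kN·m
Superposition: R_A = 147/25 kN, M_A = 392/25 kN·m, R_B = 153/25 kN, M_B = -303/25 kN·m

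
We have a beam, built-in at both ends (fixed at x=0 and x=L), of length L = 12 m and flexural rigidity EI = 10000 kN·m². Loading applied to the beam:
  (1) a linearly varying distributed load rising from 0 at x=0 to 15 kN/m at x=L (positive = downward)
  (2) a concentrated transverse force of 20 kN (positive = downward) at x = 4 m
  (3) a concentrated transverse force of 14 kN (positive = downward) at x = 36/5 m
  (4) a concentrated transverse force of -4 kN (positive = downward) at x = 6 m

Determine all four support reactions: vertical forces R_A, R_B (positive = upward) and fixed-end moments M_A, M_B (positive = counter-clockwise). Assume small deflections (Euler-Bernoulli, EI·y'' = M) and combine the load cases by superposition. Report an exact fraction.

R_A = 151007/3375 kN, M_A = 132394/1125 kN·m, R_B = 253993/3375 kN, M_B = -161966/1125 kN·m

Load 1 — triangular load w₀=15 kN/m (0→w₀ over full span):
  R_A = 3w₀L/20 = 3·15·12/20 = 27 kN
  M_A = w₀L²/30 = 15·12²/30 = 72 kN·m
  R_B = 7w₀L/20 = 7·15·12/20 = 63 kN
  M_B = -w₀L²/20 = -15·12²/20 = -108 kN·m
Load 2 — point force P=20 kN at a=4 m (b=L-a=8):
  R_A = Pb²(3a+b)/L³ = 20·8²·(3·4+8)/12³ = 400/27 kN
  M_A = Pab²/L² = 20·4·8²/12² = 320/9 kN·m
  R_B = Pa²(a+3b)/L³ = 20·4²·(4+3·8)/12³ = 140/27 kN
  M_B = -Pa²b/L² = -20·4²·8/12² = -160/9 kN·m
Load 3 — point force P=14 kN at a=36/5 m (b=L-a=24/5):
  R_A = Pb²(3a+b)/L³ = 14·(24/5)²·(3·(36/5)+(24/5))/12³ = 616/125 kN
  M_A = Pab²/L² = 14·(36/5)·(24/5)²/12² = 2016/125 kN·m
  R_B = Pa²(a+3b)/L³ = 14·(36/5)²·((36/5)+3·(24/5))/12³ = 1134/125 kN
  M_B = -Pa²b/L² = -14·(36/5)²·(24/5)/12² = -3024/125 kN·m
Load 4 — point force P=-4 kN at a=6 m (b=L-a=6):
  R_A = Pb²(3a+b)/L³ = (-4)·6²·(3·6+6)/12³ = -2 kN
  M_A = Pab²/L² = (-4)·6·6²/12² = -6 kN·m
  R_B = Pa²(a+3b)/L³ = (-4)·6²·(6+3·6)/12³ = -2 kN
  M_B = -Pa²b/L² = -(-4)·6²·6/12² = 6 kN·m
Superposition: R_A = 151007/3375 kN, M_A = 132394/1125 kN·m, R_B = 253993/3375 kN, M_B = -161966/1125 kN·m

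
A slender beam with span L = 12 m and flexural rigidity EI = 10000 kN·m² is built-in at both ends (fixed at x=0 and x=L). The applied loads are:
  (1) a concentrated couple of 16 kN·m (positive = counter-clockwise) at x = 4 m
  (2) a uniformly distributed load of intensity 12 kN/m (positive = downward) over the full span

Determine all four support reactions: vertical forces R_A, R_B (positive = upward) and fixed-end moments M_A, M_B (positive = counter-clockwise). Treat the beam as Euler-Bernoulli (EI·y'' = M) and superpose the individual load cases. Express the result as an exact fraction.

R_A = 664/9 kN, M_A = 144 kN·m, R_B = 632/9 kN, M_B = -416/3 kN·m

Load 1 — applied couple M₀=16 kN·m at a=4 m (b=L-a=8):
  R_A = 6M₀ab/L³ = 6·16·4·8/12³ = 16/9 kN
  M_A = M₀b(2a-b)/L² = 16·8·(2·4-8)/12² = 0 kN·m
  R_B = -6M₀ab/L³ = -6·16·4·8/12³ = -16/9 kN
  M_B = M₀a(2b-a)/L² = 16·4·(2·8-4)/12² = 16/3 kN·m
Load 2 — uniform load w=12 kN/m over full span:
  R_A = wL/2 = 12·12/2 = 72 kN
  M_A = wL²/12 = 12·12²/12 = 144 kN·m
  R_B = wL/2 = 12·12/2 = 72 kN
  M_B = -wL²/12 = -12·12²/12 = -144 kN·m
Superposition: R_A = 664/9 kN, M_A = 144 kN·m, R_B = 632/9 kN, M_B = -416/3 kN·m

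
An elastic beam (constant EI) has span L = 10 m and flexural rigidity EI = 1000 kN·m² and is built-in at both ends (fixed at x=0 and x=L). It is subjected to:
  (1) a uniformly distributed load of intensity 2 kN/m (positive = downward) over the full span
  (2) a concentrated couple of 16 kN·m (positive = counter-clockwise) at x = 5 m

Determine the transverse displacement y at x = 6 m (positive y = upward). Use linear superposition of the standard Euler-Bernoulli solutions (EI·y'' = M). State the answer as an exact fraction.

Load 1 — uniform load w=2 kN/m over full span:
  y_1 = -wx²(L-x)²/(24EI) = -2·6²·(10-6)²/(24·1000) = -6/125 m
Load 2 — applied couple M₀=16 kN·m at a=5 m (b=L-a=5):
  y_2 = (R_Ax³/6 - M_Ax²/2 - M₀(x-a)²/2)/EI  [x>a] with R_A=12/5, M_A=4 = ((12/5)·6³/6 - 4·6²/2 - 16·(6-5)²/2)/1000 = 4/625 m
Superposition: y = Σ y_i = -26/625 m ≈ -0.041600 m

y(6) = -26/625 m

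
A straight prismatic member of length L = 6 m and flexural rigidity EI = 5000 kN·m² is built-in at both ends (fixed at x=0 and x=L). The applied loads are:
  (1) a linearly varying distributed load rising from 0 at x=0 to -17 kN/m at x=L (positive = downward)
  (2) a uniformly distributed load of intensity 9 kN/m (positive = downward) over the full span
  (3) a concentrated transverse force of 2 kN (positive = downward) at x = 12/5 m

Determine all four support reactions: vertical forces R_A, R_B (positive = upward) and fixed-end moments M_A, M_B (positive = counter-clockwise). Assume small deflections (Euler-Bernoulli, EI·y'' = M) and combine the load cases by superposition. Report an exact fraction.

R_A = 3249/250 kN, M_A = 1041/125 kN·m, R_B = -1999/250 kN, M_B = 306/125 kN·m

Load 1 — triangular load w₀=-17 kN/m (0→w₀ over full span):
  R_A = 3w₀L/20 = 3·(-17)·6/20 = -153/10 kN
  M_A = w₀L²/30 = (-17)·6²/30 = -102/5 kN·m
  R_B = 7w₀L/20 = 7·(-17)·6/20 = -357/10 kN
  M_B = -w₀L²/20 = -(-17)·6²/20 = 153/5 kN·m
Load 2 — uniform load w=9 kN/m over full span:
  R_A = wL/2 = 9·6/2 = 27 kN
  M_A = wL²/12 = 9·6²/12 = 27 kN·m
  R_B = wL/2 = 9·6/2 = 27 kN
  M_B = -wL²/12 = -9·6²/12 = -27 kN·m
Load 3 — point force P=2 kN at a=12/5 m (b=L-a=18/5):
  R_A = Pb²(3a+b)/L³ = 2·(18/5)²·(3·(12/5)+(18/5))/6³ = 162/125 kN
  M_A = Pab²/L² = 2·(12/5)·(18/5)²/6² = 216/125 kN·m
  R_B = Pa²(a+3b)/L³ = 2·(12/5)²·((12/5)+3·(18/5))/6³ = 88/125 kN
  M_B = -Pa²b/L² = -2·(12/5)²·(18/5)/6² = -144/125 kN·m
Superposition: R_A = 3249/250 kN, M_A = 1041/125 kN·m, R_B = -1999/250 kN, M_B = 306/125 kN·m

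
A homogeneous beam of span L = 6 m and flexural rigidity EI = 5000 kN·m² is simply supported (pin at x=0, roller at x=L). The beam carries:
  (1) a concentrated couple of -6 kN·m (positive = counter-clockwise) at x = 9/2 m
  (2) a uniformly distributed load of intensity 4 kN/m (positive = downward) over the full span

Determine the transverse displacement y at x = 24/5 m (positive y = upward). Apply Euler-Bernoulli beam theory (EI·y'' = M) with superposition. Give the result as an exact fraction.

Load 1 — applied couple M₀=-6 kN·m at a=9/2 m (b=L-a=3/2):
  y_1 = (M₀x³/(6L)-M₀(x-a)²/2+C₁x)/EI  [x>a] with C₁=M₀(3b²-L²)/(6L)=39/8 = ((-6)·(24/5)³/(6·6)-(-6)·((24/5)-(9/2))²/2+(39/8)·(24/5))/5000 = 2619/2500000 m
Load 2 — uniform load w=4 kN/m over full span:
  y_2 = -wx(L³-2Lx²+x³)/(24EI) = -4·(24/5)·(6³-2·6·(24/5)²+(24/5)³)/(24·5000) = -3132/390625 m
Superposition: y = Σ y_i = -87129/12500000 m ≈ -0.006970 m

y(24/5) = -87129/12500000 m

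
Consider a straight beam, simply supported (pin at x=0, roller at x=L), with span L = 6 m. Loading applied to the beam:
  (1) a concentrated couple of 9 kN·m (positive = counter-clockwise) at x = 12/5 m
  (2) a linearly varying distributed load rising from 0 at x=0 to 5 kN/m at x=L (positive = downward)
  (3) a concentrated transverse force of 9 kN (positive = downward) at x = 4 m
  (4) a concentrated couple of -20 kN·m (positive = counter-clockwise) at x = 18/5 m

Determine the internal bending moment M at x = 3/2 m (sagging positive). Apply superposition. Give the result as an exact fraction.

Load 1 — applied couple M₀=9 kN·m at a=12/5 m (b=L-a=18/5):
  M_1 = M₀x/L  [x≤a] = 9·(3/2)/6 = 9/4 kN·m
Load 2 — triangular load w₀=5 kN/m (0→w₀ over full span):
  M_2 = w₀Lx/6 - w₀x³/(6L) = 5·6·(3/2)/6 - 5·(3/2)³/(6·6) = 225/32 kN·m
Load 3 — point force P=9 kN at a=4 m (b=L-a=2):
  M_3 = Pbx/L  [x≤a] = 9·2·(3/2)/6 = 9/2 kN·m
Load 4 — applied couple M₀=-20 kN·m at a=18/5 m (b=L-a=12/5):
  M_4 = M₀x/L  [x≤a] = (-20)·(3/2)/6 = -5 kN·m
Superposition: M = Σ M_i = 281/32 kN·m ≈ 8.781250 kN·m

M(3/2) = 281/32 kN·m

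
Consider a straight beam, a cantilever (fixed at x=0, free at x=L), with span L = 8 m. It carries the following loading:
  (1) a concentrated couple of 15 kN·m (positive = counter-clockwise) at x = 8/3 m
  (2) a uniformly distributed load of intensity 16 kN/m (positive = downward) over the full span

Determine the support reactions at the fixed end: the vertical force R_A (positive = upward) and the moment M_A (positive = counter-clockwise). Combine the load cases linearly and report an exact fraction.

Load 1 — applied couple M₀=15 kN·m at a=8/3 m (b=L-a=16/3):
  R_A = 0 kN
  M_A = -M₀ = -15 kN·m
Load 2 — uniform load w=16 kN/m over full span:
  R_A = wL = 16·8 = 128 kN
  M_A = wL²/2 = 16·8²/2 = 512 kN·m
Superposition: R_A = 128 kN, M_A = 497 kN·m

R_A = 128 kN, M_A = 497 kN·m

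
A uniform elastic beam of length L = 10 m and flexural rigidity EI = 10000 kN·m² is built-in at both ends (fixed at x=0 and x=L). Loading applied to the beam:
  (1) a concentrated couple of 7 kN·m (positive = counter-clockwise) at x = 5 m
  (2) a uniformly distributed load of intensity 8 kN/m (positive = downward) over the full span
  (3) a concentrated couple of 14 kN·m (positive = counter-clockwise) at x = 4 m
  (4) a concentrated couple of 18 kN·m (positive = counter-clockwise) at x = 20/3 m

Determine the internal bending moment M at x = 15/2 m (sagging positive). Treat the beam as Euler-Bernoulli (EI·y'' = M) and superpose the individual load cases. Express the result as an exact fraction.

Load 1 — applied couple M₀=7 kN·m at a=5 m (b=L-a=5):
  M_1 = R_Ax - M_A - M₀  [x>a] with R_A=21/20, M_A=7/4 = (21/20)·(15/2) - (7/4) - 7 = -7/8 kN·m
Load 2 — uniform load w=8 kN/m over full span:
  M_2 = wLx/2 - wL²/12 - wx²/2 = 8·10·(15/2)/2 - 8·10²/12 - 8·(15/2)²/2 = 25/3 kN·m
Load 3 — applied couple M₀=14 kN·m at a=4 m (b=L-a=6):
  M_3 = R_Ax - M_A - M₀  [x>a] with R_A=252/125, M_A=42/25 = (252/125)·(15/2) - (42/25) - 14 = -14/25 kN·m
Load 4 — applied couple M₀=18 kN·m at a=20/3 m (b=L-a=10/3):
  M_4 = R_Ax - M_A - M₀  [x>a] with R_A=12/5, M_A=6 = (12/5)·(15/2) - 6 - 18 = -6 kN·m
Superposition: M = Σ M_i = 539/600 kN·m ≈ 0.898333 kN·m

M(15/2) = 539/600 kN·m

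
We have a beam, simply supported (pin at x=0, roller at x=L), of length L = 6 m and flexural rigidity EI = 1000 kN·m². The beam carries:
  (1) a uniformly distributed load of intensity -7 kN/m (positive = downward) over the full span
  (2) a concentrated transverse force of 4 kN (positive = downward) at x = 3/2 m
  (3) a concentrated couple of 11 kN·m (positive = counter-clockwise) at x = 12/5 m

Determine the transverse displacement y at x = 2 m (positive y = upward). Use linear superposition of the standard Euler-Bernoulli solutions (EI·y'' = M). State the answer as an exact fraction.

y(2) = 42767/450000 m

Load 1 — uniform load w=-7 kN/m over full span:
  y_1 = -wx(L³-2Lx²+x³)/(24EI) = -(-7)·2·(6³-2·6·2²+2³)/(24·1000) = 77/750 m
Load 2 — point force P=4 kN at a=3/2 m (b=L-a=9/2):
  y_2 = -Pa(L-x)(2Lx-a²-x²)/(6LEI)  [x>a] = -4·(3/2)·(6-2)·(2·6·2-(3/2)²-2²)/(6·6·1000) = -71/6000 m
Load 3 — applied couple M₀=11 kN·m at a=12/5 m (b=L-a=18/5):
  y_3 = (M₀x³/(6L)+C₁x)/EI  [x≤a] with C₁=M₀(3b²-L²)/(6L)=22/25 = (11·2³/(6·6)+(22/25)·2)/1000 = 473/112500 m
Superposition: y = Σ y_i = 42767/450000 m ≈ 0.095038 m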